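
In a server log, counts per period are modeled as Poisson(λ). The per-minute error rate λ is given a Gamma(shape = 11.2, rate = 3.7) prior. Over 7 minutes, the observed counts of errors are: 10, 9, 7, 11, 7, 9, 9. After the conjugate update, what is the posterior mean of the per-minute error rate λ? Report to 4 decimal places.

6.8411

With a Gamma(shape α, rate β) prior, the Poisson likelihood is conjugate: the posterior is Gamma(α + ΣXᵢ, β + n).
Sum of counts S = 62 over n = 7 minutes.
Posterior: Gamma(α+S, β+n) = Gamma(11.2+62, 3.7+7) = Gamma(73.2, 10.7).
Posterior mean = α/β = 73.2/10.7 = 6.8411.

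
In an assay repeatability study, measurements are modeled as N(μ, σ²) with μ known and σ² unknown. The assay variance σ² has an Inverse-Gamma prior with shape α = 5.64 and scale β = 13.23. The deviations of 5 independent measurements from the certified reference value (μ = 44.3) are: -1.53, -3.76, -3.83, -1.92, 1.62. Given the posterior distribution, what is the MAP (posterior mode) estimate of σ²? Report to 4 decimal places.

3.4966

With known mean μ and an Inverse-Gamma(α, β) prior on σ², the Normal likelihood is conjugate: posterior is Inv-Gamma(α + n/2, β + Σ(xᵢ−μ)²/2).
Σ(xᵢ−μ)² = (-1.53)² + (-3.76)² + (-3.83)² + (-1.92)² + (1.62)² = 37.4582.
Posterior: Inv-Gamma(5.64 + 5/2, 13.23 + 37.4582/2) = Inv-Gamma(8.14, 31.95910).
Mode = β/(α+1) = 31.95910/9.14 = 3.4966.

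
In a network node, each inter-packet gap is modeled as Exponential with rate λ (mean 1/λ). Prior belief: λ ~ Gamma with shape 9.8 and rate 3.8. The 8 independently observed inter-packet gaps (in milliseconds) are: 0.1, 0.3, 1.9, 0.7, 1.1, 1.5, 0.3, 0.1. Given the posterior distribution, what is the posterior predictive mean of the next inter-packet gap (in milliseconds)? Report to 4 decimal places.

With a Gamma(shape α, rate β) prior on the exponential rate λ, the posterior after n observations with total T = Σxᵢ is Gamma(α+n, β+T).
Sum of observations T = 6.0 milliseconds; n = 8.
Posterior: Gamma(9.8+8, 3.8+6.0) = Gamma(17.8, 9.8).
The predictive distribution for the next observation is Lomax; its mean is β/(α−1) = 9.8/16.8 = 0.5833.

0.5833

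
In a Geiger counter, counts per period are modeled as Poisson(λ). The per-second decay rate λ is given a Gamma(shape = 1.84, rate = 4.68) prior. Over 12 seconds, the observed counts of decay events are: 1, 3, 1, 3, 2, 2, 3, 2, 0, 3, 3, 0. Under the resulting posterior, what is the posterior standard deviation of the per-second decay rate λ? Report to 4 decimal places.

With a Gamma(shape α, rate β) prior, the Poisson likelihood is conjugate: the posterior is Gamma(α + ΣXᵢ, β + n).
Sum of counts S = 23 over n = 12 seconds.
Posterior: Gamma(α+S, β+n) = Gamma(1.84+23, 4.68+12) = Gamma(24.84, 16.68).
SD = √α/β = √24.84/16.68 = 0.2988.

0.2988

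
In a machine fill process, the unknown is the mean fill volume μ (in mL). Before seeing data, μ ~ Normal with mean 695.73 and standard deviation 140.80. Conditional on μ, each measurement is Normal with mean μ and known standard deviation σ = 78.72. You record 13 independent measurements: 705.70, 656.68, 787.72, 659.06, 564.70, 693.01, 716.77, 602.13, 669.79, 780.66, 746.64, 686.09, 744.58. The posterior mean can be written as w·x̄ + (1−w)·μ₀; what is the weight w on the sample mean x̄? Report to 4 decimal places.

For Normal data with known variance σ², a Normal(μ₀, σ₀²) prior on μ is conjugate. Posterior precision = 1/σ₀² + n/σ²; posterior mean is the precision-weighted average of μ₀ and x̄.
σ₀² = 140.80² = 19824.64, σ² = 78.72² = 6196.8384. Prior precision 1/σ₀² = 1/19824.64; data precision n/σ² = 13/6196.8384.
w = (n/σ²)/(1/σ₀² + n/σ²) = n·σ₀²/(σ² + n·σ₀²) = 13·19824.64/(6196.8384 + 13·19824.64) = 257720.32/263917.1584 = 0.9765.

0.9765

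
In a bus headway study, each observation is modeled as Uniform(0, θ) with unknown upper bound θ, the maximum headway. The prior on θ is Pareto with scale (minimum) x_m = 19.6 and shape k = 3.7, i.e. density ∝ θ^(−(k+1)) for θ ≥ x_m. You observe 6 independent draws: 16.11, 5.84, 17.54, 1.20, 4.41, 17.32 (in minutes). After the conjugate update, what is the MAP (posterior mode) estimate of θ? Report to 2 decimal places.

A Pareto(scale x_m, shape k) prior on the upper bound θ of Uniform(0, θ) is conjugate: posterior is Pareto(max(x_m, max xᵢ), k + n).
Sample maximum = 17.54; prior scale x_m = 19.6 → posterior scale = max = 19.60.
Posterior shape = 3.7 + 6 = 9.7.
The Pareto density is decreasing on [x_m, ∞), so the mode is x_m = 19.60.

19.60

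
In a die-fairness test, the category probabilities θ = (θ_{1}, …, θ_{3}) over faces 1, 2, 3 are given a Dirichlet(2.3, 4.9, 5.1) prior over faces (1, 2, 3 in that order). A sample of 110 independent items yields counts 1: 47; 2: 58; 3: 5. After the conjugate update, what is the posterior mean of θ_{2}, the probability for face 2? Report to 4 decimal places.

0.5143

The Dirichlet prior is conjugate to the Multinomial likelihood: each posterior αⱼ = prior αⱼ + observed count nⱼ.
Posterior concentration: (49.3, 62.9, 10.1), total = 122.3.
E[θ_{2}|data] = α_{2}/Σα = 62.9/122.3 = 0.5143.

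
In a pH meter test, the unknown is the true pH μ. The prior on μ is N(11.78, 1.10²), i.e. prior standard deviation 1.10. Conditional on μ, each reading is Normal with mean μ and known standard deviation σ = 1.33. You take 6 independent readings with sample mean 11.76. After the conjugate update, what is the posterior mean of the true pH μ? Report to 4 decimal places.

11.7639

For Normal data with known variance σ², a Normal(μ₀, σ₀²) prior on μ is conjugate. Posterior precision = 1/σ₀² + n/σ²; posterior mean is the precision-weighted average of μ₀ and x̄.
n·x̄ = 6·11.76 = 70.56.
σ₀² = 1.10² = 1.21, σ² = 1.33² = 1.7689; σ² + n·σ₀² = 1.7689 + 6·1.21 = 9.0289.
Posterior mean = (μ₀/σ₀² + n·x̄/σ²)/(1/σ₀² + n/σ²) = (σ²·μ₀ + σ₀²·n·x̄)/(σ² + n·σ₀²) = (1.7689·11.78 + 1.21·70.56)/9.0289 = 106.215242/9.0289 = 11.7639.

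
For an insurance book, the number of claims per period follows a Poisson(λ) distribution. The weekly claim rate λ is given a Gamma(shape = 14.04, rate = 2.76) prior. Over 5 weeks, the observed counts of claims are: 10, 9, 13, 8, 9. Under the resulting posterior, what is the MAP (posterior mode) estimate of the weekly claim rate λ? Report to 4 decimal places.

With a Gamma(shape α, rate β) prior, the Poisson likelihood is conjugate: the posterior is Gamma(α + ΣXᵢ, β + n).
Sum of counts S = 49 over n = 5 weeks.
Posterior: Gamma(α+S, β+n) = Gamma(14.04+49, 2.76+5) = Gamma(63.04, 7.76).
Mode of Gamma(α,β) for α≥1 is (α−1)/β = 62.04/7.76 = 7.9948.

7.9948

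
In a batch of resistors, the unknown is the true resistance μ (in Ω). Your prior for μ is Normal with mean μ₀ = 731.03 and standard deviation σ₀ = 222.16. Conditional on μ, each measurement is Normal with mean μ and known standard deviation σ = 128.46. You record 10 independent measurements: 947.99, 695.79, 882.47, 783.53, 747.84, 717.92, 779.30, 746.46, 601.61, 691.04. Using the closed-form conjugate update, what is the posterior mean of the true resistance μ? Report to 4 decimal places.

For Normal data with known variance σ², a Normal(μ₀, σ₀²) prior on μ is conjugate. Posterior precision = 1/σ₀² + n/σ²; posterior mean is the precision-weighted average of μ₀ and x̄.
Σxᵢ = 947.99 + 695.79 + 882.47 + 783.53 + 747.84 + 717.92 + 779.30 + 746.46 + 601.61 + 691.04 = 7593.95, so n·x̄ = 7593.95.
σ₀² = 222.16² = 49355.0656, σ² = 128.46² = 16501.9716; σ² + n·σ₀² = 16501.9716 + 10·49355.0656 = 510052.6276.
Posterior mean = (μ₀/σ₀² + n·x̄/σ²)/(1/σ₀² + n/σ²) = (σ²·μ₀ + σ₀²·n·x̄)/(σ² + n·σ₀²) = (16501.9716·731.03 + 49355.0656·7593.95)/510052.6276 = 386863336.711868/510052.6276 = 758.4773.

758.4773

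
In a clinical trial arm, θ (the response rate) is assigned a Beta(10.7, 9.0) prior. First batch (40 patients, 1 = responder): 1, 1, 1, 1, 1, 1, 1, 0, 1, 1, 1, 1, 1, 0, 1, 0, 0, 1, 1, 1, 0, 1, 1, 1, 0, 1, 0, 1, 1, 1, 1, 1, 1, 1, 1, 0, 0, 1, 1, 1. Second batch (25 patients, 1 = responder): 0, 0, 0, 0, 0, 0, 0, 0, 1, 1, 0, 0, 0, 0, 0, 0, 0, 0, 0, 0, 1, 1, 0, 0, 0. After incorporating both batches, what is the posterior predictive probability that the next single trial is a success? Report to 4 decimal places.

0.5396

The Beta prior is conjugate to a Binomial/Bernoulli likelihood; the update adds successes to α and failures to β.
After batch 1: Beta(10.7+31, 9.0+9) = Beta(41.7, 18.0).
After batch 2: Beta(41.7+4, 18.0+21) = Beta(45.7, 39.0).
For a single future Bernoulli trial, P(success | data) = α/(α+β) = 0.5396.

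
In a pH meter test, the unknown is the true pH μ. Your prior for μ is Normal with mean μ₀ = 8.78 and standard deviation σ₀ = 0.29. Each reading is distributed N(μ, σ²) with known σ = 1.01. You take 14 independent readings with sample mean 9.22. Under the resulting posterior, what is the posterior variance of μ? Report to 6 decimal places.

For Normal data with known variance σ², a Normal(μ₀, σ₀²) prior on μ is conjugate. Posterior precision = 1/σ₀² + n/σ²; posterior mean is the precision-weighted average of μ₀ and x̄.
σ₀² = 0.29² = 0.0841, σ² = 1.01² = 1.0201; σ² + n·σ₀² = 1.0201 + 14·0.0841 = 2.1975.
Posterior precision = 1/σ₀² + n/σ² = 1/0.0841 + 14/1.0201 = (σ² + n·σ₀²)/(σ₀²σ²) = 2.1975/(0.0841·1.0201); posterior variance σₙ² = σ₀²σ²/(σ² + n·σ₀²) = 0.0841·1.0201/2.1975 = 0.039040.

0.039040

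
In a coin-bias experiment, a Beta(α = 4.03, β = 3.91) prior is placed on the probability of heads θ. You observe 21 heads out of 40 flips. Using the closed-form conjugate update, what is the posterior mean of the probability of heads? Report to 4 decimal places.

0.5221

The Beta prior is conjugate to a Binomial/Bernoulli likelihood; the update adds successes to α and failures to β.
Posterior: Beta(α+k, β+n−k) = Beta(4.03+21, 3.91+19) = Beta(25.03, 22.91).
Posterior mean = α/(α+β) = 25.03/47.94 = 0.5221.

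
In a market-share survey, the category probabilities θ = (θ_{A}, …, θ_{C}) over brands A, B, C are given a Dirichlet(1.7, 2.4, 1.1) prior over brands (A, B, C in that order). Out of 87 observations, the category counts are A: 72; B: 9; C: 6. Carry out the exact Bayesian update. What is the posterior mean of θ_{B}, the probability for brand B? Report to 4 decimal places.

The Dirichlet prior is conjugate to the Multinomial likelihood: each posterior αⱼ = prior αⱼ + observed count nⱼ.
Posterior concentration: (73.7, 11.4, 7.1), total = 92.2.
E[θ_{B}|data] = α_{B}/Σα = 11.4/92.2 = 0.1236.

0.1236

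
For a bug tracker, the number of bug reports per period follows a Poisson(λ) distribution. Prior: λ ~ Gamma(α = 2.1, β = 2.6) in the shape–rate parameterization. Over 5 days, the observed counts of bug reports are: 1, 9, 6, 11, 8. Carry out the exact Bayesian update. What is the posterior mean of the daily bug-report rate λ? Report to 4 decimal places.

With a Gamma(shape α, rate β) prior, the Poisson likelihood is conjugate: the posterior is Gamma(α + ΣXᵢ, β + n).
Sum of counts S = 35 over n = 5 days.
Posterior: Gamma(α+S, β+n) = Gamma(2.1+35, 2.6+5) = Gamma(37.1, 7.6).
Posterior mean = α/β = 37.1/7.6 = 4.8816.

4.8816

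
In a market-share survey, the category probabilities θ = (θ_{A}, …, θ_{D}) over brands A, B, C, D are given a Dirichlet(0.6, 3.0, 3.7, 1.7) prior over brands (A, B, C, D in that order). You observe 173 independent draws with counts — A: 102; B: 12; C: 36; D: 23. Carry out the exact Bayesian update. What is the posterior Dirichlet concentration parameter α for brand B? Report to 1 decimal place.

15.0

The Dirichlet prior is conjugate to the Multinomial likelihood: each posterior αⱼ = prior αⱼ + observed count nⱼ.
Posterior concentration: (102.6, 15.0, 39.7, 24.7), total = 182.0.
α_{B} = 3.0 + 12 = 15.0.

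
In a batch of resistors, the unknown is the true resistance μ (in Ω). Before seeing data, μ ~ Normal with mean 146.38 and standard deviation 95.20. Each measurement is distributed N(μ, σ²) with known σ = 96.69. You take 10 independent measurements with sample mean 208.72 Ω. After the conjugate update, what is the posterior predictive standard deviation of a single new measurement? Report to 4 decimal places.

100.9774

For Normal data with known variance σ², a Normal(μ₀, σ₀²) prior on μ is conjugate. Posterior precision = 1/σ₀² + n/σ²; posterior mean is the precision-weighted average of μ₀ and x̄.
σ₀² = 95.20² = 9063.04, σ² = 96.69² = 9348.9561; σ² + n·σ₀² = 9348.9561 + 10·9063.04 = 99979.3561.
Posterior precision = 1/σ₀² + n/σ² = 1/9063.04 + 10/9348.9561 = (σ² + n·σ₀²)/(σ₀²σ²) = 99979.3561/(9063.04·9348.9561); posterior variance σₙ² = σ₀²σ²/(σ² + n·σ₀²) = 9063.04·9348.9561/99979.3561 = 847.474583.
Predictive variance for one new observation = σₙ² + σ² = 9063.04·9348.9561/99979.3561 + 9348.9561 = σ²·(σ₀² + 99979.3561)/99979.3561 = 9348.9561·109042.3961/99979.3561 = 10196.430683; SD = √(9348.9561·109042.3961/99979.3561) = 100.9774.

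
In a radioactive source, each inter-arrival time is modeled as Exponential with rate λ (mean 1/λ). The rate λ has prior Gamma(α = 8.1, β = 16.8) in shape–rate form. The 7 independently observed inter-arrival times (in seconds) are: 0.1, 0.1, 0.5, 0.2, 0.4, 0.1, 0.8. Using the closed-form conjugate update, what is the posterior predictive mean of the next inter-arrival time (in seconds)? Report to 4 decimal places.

With a Gamma(shape α, rate β) prior on the exponential rate λ, the posterior after n observations with total T = Σxᵢ is Gamma(α+n, β+T).
Sum of observations T = 2.2 seconds; n = 7.
Posterior: Gamma(8.1+7, 16.8+2.2) = Gamma(15.1, 19.0).
The predictive distribution for the next observation is Lomax; its mean is β/(α−1) = 19.0/14.1 = 1.3475.

1.3475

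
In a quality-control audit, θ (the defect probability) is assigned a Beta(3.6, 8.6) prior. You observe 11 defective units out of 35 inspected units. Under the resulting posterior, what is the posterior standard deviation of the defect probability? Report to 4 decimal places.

The Beta prior is conjugate to a Binomial/Bernoulli likelihood; the update adds successes to α and failures to β.
Posterior: Beta(α+k, β+n−k) = Beta(3.6+11, 8.6+24) = Beta(14.6, 32.6).
Var = αβ/((α+β)²(α+β+1)) = 14.6·32.6/(47.2²·48.2) = 0.00443240; SD = √0.00443240 = 0.0666.

0.0666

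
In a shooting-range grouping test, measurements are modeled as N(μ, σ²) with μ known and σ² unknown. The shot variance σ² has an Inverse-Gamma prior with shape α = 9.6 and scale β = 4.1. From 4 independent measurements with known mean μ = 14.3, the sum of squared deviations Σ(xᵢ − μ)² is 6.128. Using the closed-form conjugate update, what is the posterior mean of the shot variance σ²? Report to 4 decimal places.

0.6758

With known mean μ and an Inverse-Gamma(α, β) prior on σ², the Normal likelihood is conjugate: posterior is Inv-Gamma(α + n/2, β + Σ(xᵢ−μ)²/2).
Posterior: Inv-Gamma(9.6 + 4/2, 4.1 + 6.128/2) = Inv-Gamma(11.60, 7.1640).
E[σ²|data] = β/(α−1) = 7.1640/10.60 = 0.6758.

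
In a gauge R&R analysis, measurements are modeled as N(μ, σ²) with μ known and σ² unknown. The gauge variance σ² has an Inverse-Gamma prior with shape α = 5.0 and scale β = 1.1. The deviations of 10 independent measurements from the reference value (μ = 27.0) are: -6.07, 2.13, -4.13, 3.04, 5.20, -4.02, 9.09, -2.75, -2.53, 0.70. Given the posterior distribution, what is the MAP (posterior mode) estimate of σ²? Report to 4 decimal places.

With known mean μ and an Inverse-Gamma(α, β) prior on σ², the Normal likelihood is conjugate: posterior is Inv-Gamma(α + n/2, β + Σ(xᵢ−μ)²/2).
Σ(xᵢ−μ)² = (-6.07)² + (2.13)² + (-4.13)² + (3.04)² + (5.20)² + (-4.02)² + (9.09)² + (-2.75)² + (-2.53)² + (0.70)² = 207.9622.
Posterior: Inv-Gamma(5.0 + 10/2, 1.1 + 207.9622/2) = Inv-Gamma(10.00, 105.08110).
Mode = β/(α+1) = 105.08110/11.00 = 9.5528.

9.5528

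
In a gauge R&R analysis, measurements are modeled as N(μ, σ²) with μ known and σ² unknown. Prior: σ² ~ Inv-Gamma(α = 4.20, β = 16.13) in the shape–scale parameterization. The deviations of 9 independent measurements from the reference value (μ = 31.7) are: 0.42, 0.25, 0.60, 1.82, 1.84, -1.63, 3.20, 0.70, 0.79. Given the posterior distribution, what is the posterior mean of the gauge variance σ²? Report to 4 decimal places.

3.4784

With known mean μ and an Inverse-Gamma(α, β) prior on σ², the Normal likelihood is conjugate: posterior is Inv-Gamma(α + n/2, β + Σ(xᵢ−μ)²/2).
Σ(xᵢ−μ)² = (0.42)² + (0.25)² + (0.60)² + (1.82)² + (1.84)² + (-1.63)² + (3.20)² + (0.70)² + (0.79)² = 21.3079.
Posterior: Inv-Gamma(4.20 + 9/2, 16.13 + 21.3079/2) = Inv-Gamma(8.70, 26.78395).
E[σ²|data] = β/(α−1) = 26.78395/7.70 = 3.4784.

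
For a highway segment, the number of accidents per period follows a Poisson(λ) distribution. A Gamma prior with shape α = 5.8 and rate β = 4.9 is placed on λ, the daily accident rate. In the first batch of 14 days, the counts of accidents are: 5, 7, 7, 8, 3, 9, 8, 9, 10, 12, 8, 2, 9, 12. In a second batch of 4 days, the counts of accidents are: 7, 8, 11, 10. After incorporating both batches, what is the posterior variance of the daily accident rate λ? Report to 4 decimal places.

With a Gamma(shape α, rate β) prior, the Poisson likelihood is conjugate: the posterior is Gamma(α + ΣXᵢ, β + n).
Batch 1: sum of counts S = 109 over n = 14 days.
After batch 1: Gamma(α+S, β+n) = Gamma(5.8+109, 4.9+14) = Gamma(114.8, 18.9).
Batch 2: sum of counts S = 36 over n = 4 days.
After batch 2: Gamma(α+S, β+n) = Gamma(114.8+36, 18.9+4) = Gamma(150.8, 22.9).
Var = α/β² = 150.8/22.9² = 0.2876.

0.2876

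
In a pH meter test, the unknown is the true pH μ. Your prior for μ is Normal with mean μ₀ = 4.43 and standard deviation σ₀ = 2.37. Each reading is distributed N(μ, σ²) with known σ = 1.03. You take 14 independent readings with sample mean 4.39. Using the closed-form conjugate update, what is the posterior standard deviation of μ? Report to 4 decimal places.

0.2734

For Normal data with known variance σ², a Normal(μ₀, σ₀²) prior on μ is conjugate. Posterior precision = 1/σ₀² + n/σ²; posterior mean is the precision-weighted average of μ₀ and x̄.
σ₀² = 2.37² = 5.6169, σ² = 1.03² = 1.0609; σ² + n·σ₀² = 1.0609 + 14·5.6169 = 79.6975.
Posterior precision = 1/σ₀² + n/σ² = 1/5.6169 + 14/1.0609 = (σ² + n·σ₀²)/(σ₀²σ²) = 79.6975/(5.6169·1.0609); posterior variance σₙ² = σ₀²σ²/(σ² + n·σ₀²) = 5.6169·1.0609/79.6975 = 0.074770.
Posterior SD = √σₙ² = √(5.6169·1.0609/79.6975) = 0.2734.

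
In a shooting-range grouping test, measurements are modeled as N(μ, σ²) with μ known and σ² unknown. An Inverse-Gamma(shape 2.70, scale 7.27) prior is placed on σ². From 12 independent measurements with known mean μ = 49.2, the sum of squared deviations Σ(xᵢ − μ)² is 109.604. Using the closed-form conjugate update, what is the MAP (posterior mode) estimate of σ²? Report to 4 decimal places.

With known mean μ and an Inverse-Gamma(α, β) prior on σ², the Normal likelihood is conjugate: posterior is Inv-Gamma(α + n/2, β + Σ(xᵢ−μ)²/2).
Posterior: Inv-Gamma(2.70 + 12/2, 7.27 + 109.604/2) = Inv-Gamma(8.70, 62.0720).
Mode = β/(α+1) = 62.0720/9.70 = 6.3992.

6.3992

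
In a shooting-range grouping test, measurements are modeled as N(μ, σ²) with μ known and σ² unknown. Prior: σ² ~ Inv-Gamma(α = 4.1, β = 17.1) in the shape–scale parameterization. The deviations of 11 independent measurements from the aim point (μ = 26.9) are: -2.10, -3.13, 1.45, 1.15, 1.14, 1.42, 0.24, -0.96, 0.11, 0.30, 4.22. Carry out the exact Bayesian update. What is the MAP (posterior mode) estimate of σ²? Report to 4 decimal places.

3.4923

With known mean μ and an Inverse-Gamma(α, β) prior on σ², the Normal likelihood is conjugate: posterior is Inv-Gamma(α + n/2, β + Σ(xᵢ−μ)²/2).
Σ(xᵢ−μ)² = (-2.10)² + (-3.13)² + (1.45)² + (1.15)² + (1.14)² + (1.42)² + (0.24)² + (-0.96)² + (0.11)² + (0.30)² + (4.22)² = 39.8376.
Posterior: Inv-Gamma(4.1 + 11/2, 17.1 + 39.8376/2) = Inv-Gamma(9.60, 37.01880).
Mode = β/(α+1) = 37.01880/10.60 = 3.4923.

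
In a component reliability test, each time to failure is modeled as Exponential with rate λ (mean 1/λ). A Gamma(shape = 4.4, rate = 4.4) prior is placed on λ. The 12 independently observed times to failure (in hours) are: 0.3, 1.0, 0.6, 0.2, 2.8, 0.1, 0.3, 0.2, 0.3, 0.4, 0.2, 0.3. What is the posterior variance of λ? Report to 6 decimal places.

With a Gamma(shape α, rate β) prior on the exponential rate λ, the posterior after n observations with total T = Σxᵢ is Gamma(α+n, β+T).
Sum of observations T = 6.7 hours; n = 12.
Posterior: Gamma(4.4+12, 4.4+6.7) = Gamma(16.4, 11.1).
Var = α/β² = 0.133106.

0.133106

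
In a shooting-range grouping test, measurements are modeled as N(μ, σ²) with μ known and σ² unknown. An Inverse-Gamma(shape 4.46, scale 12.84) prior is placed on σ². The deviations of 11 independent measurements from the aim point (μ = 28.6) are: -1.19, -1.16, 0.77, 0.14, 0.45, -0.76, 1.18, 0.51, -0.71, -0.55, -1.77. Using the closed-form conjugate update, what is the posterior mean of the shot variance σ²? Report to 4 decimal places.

1.9769

With known mean μ and an Inverse-Gamma(α, β) prior on σ², the Normal likelihood is conjugate: posterior is Inv-Gamma(α + n/2, β + Σ(xᵢ−μ)²/2).
Σ(xᵢ−μ)² = (-1.19)² + (-1.16)² + (0.77)² + (0.14)² + (0.45)² + (-0.76)² + (1.18)² + (0.51)² + (-0.71)² + (-0.55)² + (-1.77)² = 9.7463.
Posterior: Inv-Gamma(4.46 + 11/2, 12.84 + 9.7463/2) = Inv-Gamma(9.96, 17.71315).
E[σ²|data] = β/(α−1) = 17.71315/8.96 = 1.9769.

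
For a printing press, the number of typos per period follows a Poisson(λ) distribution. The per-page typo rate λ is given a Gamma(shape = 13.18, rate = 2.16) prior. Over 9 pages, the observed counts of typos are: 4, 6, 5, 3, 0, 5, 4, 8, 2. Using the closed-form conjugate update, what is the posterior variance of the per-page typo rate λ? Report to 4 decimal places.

With a Gamma(shape α, rate β) prior, the Poisson likelihood is conjugate: the posterior is Gamma(α + ΣXᵢ, β + n).
Sum of counts S = 37 over n = 9 pages.
Posterior: Gamma(α+S, β+n) = Gamma(13.18+37, 2.16+9) = Gamma(50.18, 11.16).
Var = α/β² = 50.18/11.16² = 0.4029.

0.4029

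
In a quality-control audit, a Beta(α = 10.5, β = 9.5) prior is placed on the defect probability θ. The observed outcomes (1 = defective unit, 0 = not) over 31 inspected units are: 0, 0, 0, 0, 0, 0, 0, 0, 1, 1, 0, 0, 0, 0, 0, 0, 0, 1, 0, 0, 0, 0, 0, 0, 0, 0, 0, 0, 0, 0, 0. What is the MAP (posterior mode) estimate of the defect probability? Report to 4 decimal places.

The Beta prior is conjugate to a Binomial/Bernoulli likelihood; the update adds successes to α and failures to β.
Posterior: Beta(α+k, β+n−k) = Beta(10.5+3, 9.5+28) = Beta(13.5, 37.5).
Mode of Beta(a,b) for a,b>1 is (a−1)/(a+b−2) = 12.5/49.0 = 0.2551.

0.2551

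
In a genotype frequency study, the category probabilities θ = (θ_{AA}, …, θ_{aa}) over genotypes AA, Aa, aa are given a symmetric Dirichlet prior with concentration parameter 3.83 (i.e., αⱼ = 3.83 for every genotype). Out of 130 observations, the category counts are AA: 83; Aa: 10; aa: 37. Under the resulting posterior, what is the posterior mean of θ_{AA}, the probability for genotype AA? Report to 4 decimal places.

The Dirichlet prior is conjugate to the Multinomial likelihood: each posterior αⱼ = prior αⱼ + observed count nⱼ.
Posterior concentration: (86.83, 13.83, 40.83), total = 141.49.
E[θ_{AA}|data] = α_{AA}/Σα = 86.83/141.49 = 0.6137.

0.6137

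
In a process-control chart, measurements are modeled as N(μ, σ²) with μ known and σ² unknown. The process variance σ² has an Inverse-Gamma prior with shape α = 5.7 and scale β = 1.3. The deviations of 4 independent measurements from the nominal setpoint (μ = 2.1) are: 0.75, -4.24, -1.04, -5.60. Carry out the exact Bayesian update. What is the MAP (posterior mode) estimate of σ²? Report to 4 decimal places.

3.0794

With known mean μ and an Inverse-Gamma(α, β) prior on σ², the Normal likelihood is conjugate: posterior is Inv-Gamma(α + n/2, β + Σ(xᵢ−μ)²/2).
Σ(xᵢ−μ)² = (0.75)² + (-4.24)² + (-1.04)² + (-5.60)² = 50.9817.
Posterior: Inv-Gamma(5.7 + 4/2, 1.3 + 50.9817/2) = Inv-Gamma(7.70, 26.79085).
Mode = β/(α+1) = 26.79085/8.70 = 3.0794.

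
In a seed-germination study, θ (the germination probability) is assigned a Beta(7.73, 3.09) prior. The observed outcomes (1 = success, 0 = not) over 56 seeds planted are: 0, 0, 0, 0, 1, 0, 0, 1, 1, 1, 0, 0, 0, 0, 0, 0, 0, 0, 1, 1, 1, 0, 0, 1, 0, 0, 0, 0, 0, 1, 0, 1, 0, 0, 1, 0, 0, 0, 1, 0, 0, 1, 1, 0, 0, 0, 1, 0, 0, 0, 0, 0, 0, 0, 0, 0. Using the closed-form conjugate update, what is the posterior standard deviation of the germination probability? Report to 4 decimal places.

The Beta prior is conjugate to a Binomial/Bernoulli likelihood; the update adds successes to α and failures to β.
Posterior: Beta(α+k, β+n−k) = Beta(7.73+15, 3.09+41) = Beta(22.73, 44.09).
Var = αβ/((α+β)²(α+β+1)) = 22.73·44.09/(66.82²·67.82) = 0.00330955; SD = √0.00330955 = 0.0575.

0.0575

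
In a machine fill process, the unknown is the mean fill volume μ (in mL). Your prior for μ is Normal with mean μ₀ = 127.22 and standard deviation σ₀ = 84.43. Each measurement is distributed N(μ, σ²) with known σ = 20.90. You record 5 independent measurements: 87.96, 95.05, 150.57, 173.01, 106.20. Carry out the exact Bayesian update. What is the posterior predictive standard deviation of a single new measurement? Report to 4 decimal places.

For Normal data with known variance σ², a Normal(μ₀, σ₀²) prior on μ is conjugate. Posterior precision = 1/σ₀² + n/σ²; posterior mean is the precision-weighted average of μ₀ and x̄.
σ₀² = 84.43² = 7128.4249, σ² = 20.90² = 436.81; σ² + n·σ₀² = 436.81 + 5·7128.4249 = 36078.9345.
Posterior precision = 1/σ₀² + n/σ² = 1/7128.4249 + 5/436.81 = (σ² + n·σ₀²)/(σ₀²σ²) = 36078.9345/(7128.4249·436.81); posterior variance σₙ² = σ₀²σ²/(σ² + n·σ₀²) = 7128.4249·436.81/36078.9345 = 86.304303.
Predictive variance for one new observation = σₙ² + σ² = 7128.4249·436.81/36078.9345 + 436.81 = σ²·(σ₀² + 36078.9345)/36078.9345 = 436.81·43207.3594/36078.9345 = 523.114303; SD = √(436.81·43207.3594/36078.9345) = 22.8717.

22.8717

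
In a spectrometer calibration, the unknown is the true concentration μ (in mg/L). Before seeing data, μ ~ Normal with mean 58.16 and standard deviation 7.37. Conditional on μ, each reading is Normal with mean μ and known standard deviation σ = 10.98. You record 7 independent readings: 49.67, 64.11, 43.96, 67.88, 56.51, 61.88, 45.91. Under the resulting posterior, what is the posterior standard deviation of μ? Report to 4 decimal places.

For Normal data with known variance σ², a Normal(μ₀, σ₀²) prior on μ is conjugate. Posterior precision = 1/σ₀² + n/σ²; posterior mean is the precision-weighted average of μ₀ and x̄.
σ₀² = 7.37² = 54.3169, σ² = 10.98² = 120.5604; σ² + n·σ₀² = 120.5604 + 7·54.3169 = 500.7787.
Posterior precision = 1/σ₀² + n/σ² = 1/54.3169 + 7/120.5604 = (σ² + n·σ₀²)/(σ₀²σ²) = 500.7787/(54.3169·120.5604); posterior variance σₙ² = σ₀²σ²/(σ² + n·σ₀²) = 54.3169·120.5604/500.7787 = 13.076569.
Posterior SD = √σₙ² = √(54.3169·120.5604/500.7787) = 3.6162.

3.6162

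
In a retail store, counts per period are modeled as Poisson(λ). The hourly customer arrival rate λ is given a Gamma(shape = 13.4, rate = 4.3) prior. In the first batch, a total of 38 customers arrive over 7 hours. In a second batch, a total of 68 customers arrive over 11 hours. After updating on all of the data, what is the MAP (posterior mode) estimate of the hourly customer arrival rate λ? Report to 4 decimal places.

5.3094

With a Gamma(shape α, rate β) prior, the Poisson likelihood is conjugate: the posterior is Gamma(α + ΣXᵢ, β + n).
After batch 1: Gamma(α+S, β+n) = Gamma(13.4+38, 4.3+7) = Gamma(51.4, 11.3).
After batch 2: Gamma(α+S, β+n) = Gamma(51.4+68, 11.3+11) = Gamma(119.4, 22.3).
Mode of Gamma(α,β) for α≥1 is (α−1)/β = 118.4/22.3 = 5.3094.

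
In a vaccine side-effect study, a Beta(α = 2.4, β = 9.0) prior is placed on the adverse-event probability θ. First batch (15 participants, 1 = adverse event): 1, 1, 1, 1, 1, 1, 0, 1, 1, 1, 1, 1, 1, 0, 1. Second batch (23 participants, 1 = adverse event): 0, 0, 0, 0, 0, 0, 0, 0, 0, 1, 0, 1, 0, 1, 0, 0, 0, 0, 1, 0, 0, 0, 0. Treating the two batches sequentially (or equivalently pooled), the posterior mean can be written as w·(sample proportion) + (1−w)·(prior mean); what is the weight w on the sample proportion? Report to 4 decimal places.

The Beta prior is conjugate to a Binomial/Bernoulli likelihood; the update adds successes to α and failures to β.
Total number of participants: n = 15 + 23 = 38.
Posterior mean = (α₀+k)/(α₀+β₀+n) = [n/(α₀+β₀+n)]·(k/n) + [(α₀+β₀)/(α₀+β₀+n)]·α₀/(α₀+β₀), so only n and the prior enter the weight.
The weight on the data is w = n/(α₀+β₀+n) = 38/(2.4+9.0+38) = 38/49.4 = 0.7692.

0.7692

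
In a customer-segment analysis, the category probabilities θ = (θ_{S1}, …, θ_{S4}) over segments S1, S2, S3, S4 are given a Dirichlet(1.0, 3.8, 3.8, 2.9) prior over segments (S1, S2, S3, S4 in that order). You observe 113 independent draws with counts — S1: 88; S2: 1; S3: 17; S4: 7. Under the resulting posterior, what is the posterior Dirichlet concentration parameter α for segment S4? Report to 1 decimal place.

The Dirichlet prior is conjugate to the Multinomial likelihood: each posterior αⱼ = prior αⱼ + observed count nⱼ.
Posterior concentration: (89.0, 4.8, 20.8, 9.9), total = 124.5.
α_{S4} = 2.9 + 7 = 9.9.

9.9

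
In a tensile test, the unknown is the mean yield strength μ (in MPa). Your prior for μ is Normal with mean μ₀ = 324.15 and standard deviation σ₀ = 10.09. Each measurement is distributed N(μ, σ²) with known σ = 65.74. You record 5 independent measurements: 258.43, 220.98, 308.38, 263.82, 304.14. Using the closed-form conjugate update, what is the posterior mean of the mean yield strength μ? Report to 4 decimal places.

318.5652

For Normal data with known variance σ², a Normal(μ₀, σ₀²) prior on μ is conjugate. Posterior precision = 1/σ₀² + n/σ²; posterior mean is the precision-weighted average of μ₀ and x̄.
Σxᵢ = 258.43 + 220.98 + 308.38 + 263.82 + 304.14 = 1355.75, so n·x̄ = 1355.75.
σ₀² = 10.09² = 101.8081, σ² = 65.74² = 4321.7476; σ² + n·σ₀² = 4321.7476 + 5·101.8081 = 4830.7881.
Posterior mean = (μ₀/σ₀² + n·x̄/σ²)/(1/σ₀² + n/σ²) = (σ²·μ₀ + σ₀²·n·x̄)/(σ² + n·σ₀²) = (4321.7476·324.15 + 101.8081·1355.75)/4830.7881 = 1538920.816115/4830.7881 = 318.5652.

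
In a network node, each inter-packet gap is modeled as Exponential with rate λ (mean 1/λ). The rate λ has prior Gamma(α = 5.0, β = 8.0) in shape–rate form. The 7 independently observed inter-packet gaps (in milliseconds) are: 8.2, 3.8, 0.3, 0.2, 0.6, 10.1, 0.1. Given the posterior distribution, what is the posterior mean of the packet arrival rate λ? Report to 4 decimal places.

With a Gamma(shape α, rate β) prior on the exponential rate λ, the posterior after n observations with total T = Σxᵢ is Gamma(α+n, β+T).
Sum of observations T = 23.3 milliseconds; n = 7.
Posterior: Gamma(5.0+7, 8.0+23.3) = Gamma(12.0, 31.3).
Posterior mean of λ = α/β = 12.0/31.3 = 0.3834.

0.3834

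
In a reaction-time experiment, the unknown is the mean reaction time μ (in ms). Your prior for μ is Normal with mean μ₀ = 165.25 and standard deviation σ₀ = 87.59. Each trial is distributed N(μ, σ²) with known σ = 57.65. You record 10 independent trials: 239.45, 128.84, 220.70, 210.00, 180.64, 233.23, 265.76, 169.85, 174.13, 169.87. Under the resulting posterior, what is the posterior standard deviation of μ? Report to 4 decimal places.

17.8480

For Normal data with known variance σ², a Normal(μ₀, σ₀²) prior on μ is conjugate. Posterior precision = 1/σ₀² + n/σ²; posterior mean is the precision-weighted average of μ₀ and x̄.
σ₀² = 87.59² = 7672.0081, σ² = 57.65² = 3323.5225; σ² + n·σ₀² = 3323.5225 + 10·7672.0081 = 80043.6035.
Posterior precision = 1/σ₀² + n/σ² = 1/7672.0081 + 10/3323.5225 = (σ² + n·σ₀²)/(σ₀²σ²) = 80043.6035/(7672.0081·3323.5225); posterior variance σₙ² = σ₀²σ²/(σ² + n·σ₀²) = 7672.0081·3323.5225/80043.6035 = 318.552519.
Posterior SD = √σₙ² = √(7672.0081·3323.5225/80043.6035) = 17.8480.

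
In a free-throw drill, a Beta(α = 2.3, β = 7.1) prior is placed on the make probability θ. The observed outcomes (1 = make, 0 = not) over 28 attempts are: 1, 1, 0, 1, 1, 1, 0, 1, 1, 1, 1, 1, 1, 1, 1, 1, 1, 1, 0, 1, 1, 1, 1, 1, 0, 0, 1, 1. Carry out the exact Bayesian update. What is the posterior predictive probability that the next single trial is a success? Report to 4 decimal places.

0.6765

The Beta prior is conjugate to a Binomial/Bernoulli likelihood; the update adds successes to α and failures to β.
Posterior: Beta(α+k, β+n−k) = Beta(2.3+23, 7.1+5) = Beta(25.3, 12.1).
For a single future Bernoulli trial, P(success | data) = α/(α+β) = 0.6765.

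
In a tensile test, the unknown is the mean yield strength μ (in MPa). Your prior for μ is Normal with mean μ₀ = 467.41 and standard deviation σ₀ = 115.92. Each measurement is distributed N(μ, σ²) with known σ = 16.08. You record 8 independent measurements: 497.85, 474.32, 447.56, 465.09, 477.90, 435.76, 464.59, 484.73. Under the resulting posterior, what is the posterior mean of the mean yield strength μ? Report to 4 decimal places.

For Normal data with known variance σ², a Normal(μ₀, σ₀²) prior on μ is conjugate. Posterior precision = 1/σ₀² + n/σ²; posterior mean is the precision-weighted average of μ₀ and x̄.
Σxᵢ = 497.85 + 474.32 + 447.56 + 465.09 + 477.90 + 435.76 + 464.59 + 484.73 = 3747.8, so n·x̄ = 3747.8.
σ₀² = 115.92² = 13437.4464, σ² = 16.08² = 258.5664; σ² + n·σ₀² = 258.5664 + 8·13437.4464 = 107758.1376.
Posterior mean = (μ₀/σ₀² + n·x̄/σ²)/(1/σ₀² + n/σ²) = (σ²·μ₀ + σ₀²·n·x̄)/(σ² + n·σ₀²) = (258.5664·467.41 + 13437.4464·3747.8)/107758.1376 = 50481718.138944/107758.1376 = 468.4724.

468.4724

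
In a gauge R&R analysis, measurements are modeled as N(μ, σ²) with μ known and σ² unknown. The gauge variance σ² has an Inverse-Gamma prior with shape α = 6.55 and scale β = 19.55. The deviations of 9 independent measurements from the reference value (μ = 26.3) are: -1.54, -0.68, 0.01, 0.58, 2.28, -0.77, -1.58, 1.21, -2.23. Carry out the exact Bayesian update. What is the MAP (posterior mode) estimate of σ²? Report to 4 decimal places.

2.3649

With known mean μ and an Inverse-Gamma(α, β) prior on σ², the Normal likelihood is conjugate: posterior is Inv-Gamma(α + n/2, β + Σ(xᵢ−μ)²/2).
Σ(xᵢ−μ)² = (-1.54)² + (-0.68)² + (0.01)² + (0.58)² + (2.28)² + (-0.77)² + (-1.58)² + (1.21)² + (-2.23)² = 17.8952.
Posterior: Inv-Gamma(6.55 + 9/2, 19.55 + 17.8952/2) = Inv-Gamma(11.05, 28.49760).
Mode = β/(α+1) = 28.49760/12.05 = 2.3649.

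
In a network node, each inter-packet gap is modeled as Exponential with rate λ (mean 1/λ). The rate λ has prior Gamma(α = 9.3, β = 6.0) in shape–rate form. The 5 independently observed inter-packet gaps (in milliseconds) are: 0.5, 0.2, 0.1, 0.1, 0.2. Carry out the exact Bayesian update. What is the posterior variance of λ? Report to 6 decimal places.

With a Gamma(shape α, rate β) prior on the exponential rate λ, the posterior after n observations with total T = Σxᵢ is Gamma(α+n, β+T).
Sum of observations T = 1.1 milliseconds; n = 5.
Posterior: Gamma(9.3+5, 6.0+1.1) = Gamma(14.3, 7.1).
Var = α/β² = 0.283674.

0.283674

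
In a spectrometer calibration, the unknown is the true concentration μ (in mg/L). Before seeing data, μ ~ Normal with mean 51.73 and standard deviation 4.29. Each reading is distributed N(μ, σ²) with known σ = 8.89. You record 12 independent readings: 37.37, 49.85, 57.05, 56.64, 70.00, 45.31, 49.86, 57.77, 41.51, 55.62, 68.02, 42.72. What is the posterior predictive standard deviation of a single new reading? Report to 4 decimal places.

For Normal data with known variance σ², a Normal(μ₀, σ₀²) prior on μ is conjugate. Posterior precision = 1/σ₀² + n/σ²; posterior mean is the precision-weighted average of μ₀ and x̄.
σ₀² = 4.29² = 18.4041, σ² = 8.89² = 79.0321; σ² + n·σ₀² = 79.0321 + 12·18.4041 = 299.8813.
Posterior precision = 1/σ₀² + n/σ² = 1/18.4041 + 12/79.0321 = (σ² + n·σ₀²)/(σ₀²σ²) = 299.8813/(18.4041·79.0321); posterior variance σₙ² = σ₀²σ²/(σ² + n·σ₀²) = 18.4041·79.0321/299.8813 = 4.850301.
Predictive variance for one new observation = σₙ² + σ² = 18.4041·79.0321/299.8813 + 79.0321 = σ²·(σ₀² + 299.8813)/299.8813 = 79.0321·318.2854/299.8813 = 83.882401; SD = √(79.0321·318.2854/299.8813) = 9.1587.

9.1587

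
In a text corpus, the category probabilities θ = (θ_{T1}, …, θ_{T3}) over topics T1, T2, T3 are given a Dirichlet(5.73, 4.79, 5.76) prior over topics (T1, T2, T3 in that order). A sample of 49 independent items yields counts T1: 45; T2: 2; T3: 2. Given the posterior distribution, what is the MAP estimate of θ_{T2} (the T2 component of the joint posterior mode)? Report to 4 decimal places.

The Dirichlet prior is conjugate to the Multinomial likelihood: each posterior αⱼ = prior αⱼ + observed count nⱼ.
Posterior concentration: (50.73, 6.79, 7.76), total = 65.28.
Joint mode component: (α_{T2}−1)/(Σα−K) = 5.79/62.28 = 0.0930.

0.0930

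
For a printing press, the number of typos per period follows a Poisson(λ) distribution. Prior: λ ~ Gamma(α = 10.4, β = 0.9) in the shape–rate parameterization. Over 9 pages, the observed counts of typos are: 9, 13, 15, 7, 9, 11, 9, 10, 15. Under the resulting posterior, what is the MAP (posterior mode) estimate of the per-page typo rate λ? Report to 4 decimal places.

With a Gamma(shape α, rate β) prior, the Poisson likelihood is conjugate: the posterior is Gamma(α + ΣXᵢ, β + n).
Sum of counts S = 98 over n = 9 pages.
Posterior: Gamma(α+S, β+n) = Gamma(10.4+98, 0.9+9) = Gamma(108.4, 9.9).
Mode of Gamma(α,β) for α≥1 is (α−1)/β = 107.4/9.9 = 10.8485.

10.8485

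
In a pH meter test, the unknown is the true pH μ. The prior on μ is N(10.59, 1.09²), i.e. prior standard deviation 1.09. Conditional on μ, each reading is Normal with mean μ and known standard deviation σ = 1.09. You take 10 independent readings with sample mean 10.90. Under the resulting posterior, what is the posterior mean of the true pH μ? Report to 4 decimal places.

For Normal data with known variance σ², a Normal(μ₀, σ₀²) prior on μ is conjugate. Posterior precision = 1/σ₀² + n/σ²; posterior mean is the precision-weighted average of μ₀ and x̄.
n·x̄ = 10·10.90 = 109.
σ₀² = 1.09² = 1.1881, σ² = 1.09² = 1.1881; σ² + n·σ₀² = 1.1881 + 10·1.1881 = 13.0691.
Posterior mean = (μ₀/σ₀² + n·x̄/σ²)/(1/σ₀² + n/σ²) = (σ²·μ₀ + σ₀²·n·x̄)/(σ² + n·σ₀²) = (1.1881·10.59 + 1.1881·109)/13.0691 = 142.084879/13.0691 = 10.8718.

10.8718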